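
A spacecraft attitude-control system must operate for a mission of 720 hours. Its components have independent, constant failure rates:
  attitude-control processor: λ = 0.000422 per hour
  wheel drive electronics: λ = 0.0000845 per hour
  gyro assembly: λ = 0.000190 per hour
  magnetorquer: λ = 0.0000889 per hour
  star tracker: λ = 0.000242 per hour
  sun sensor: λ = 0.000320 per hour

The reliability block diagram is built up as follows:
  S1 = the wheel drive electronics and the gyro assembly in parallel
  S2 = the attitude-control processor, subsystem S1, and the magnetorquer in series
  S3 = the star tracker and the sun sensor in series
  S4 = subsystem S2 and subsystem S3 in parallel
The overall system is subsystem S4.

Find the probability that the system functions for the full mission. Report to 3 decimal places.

R(attitude-control processor) = exp(−0.000422 × 720) = 0.73798
R(wheel drive electronics) = exp(−0.0000845 × 720) = 0.94097
R(gyro assembly) = exp(−0.000190 × 720) = 0.87214
R(magnetorquer) = exp(−0.0000889 × 720) = 0.93800
R(star tracker) = exp(−0.000242 × 720) = 0.84010
R(sun sensor) = exp(−0.000320 × 720) = 0.79422
Parallel (wheel drive electronics and gyro assembly): 1 − (1 − 0.94097)(1 − 0.87214) = 0.99245
Series (attitude-control processor, [0.99245], and magnetorquer): 0.73798 × 0.99245 × 0.93800 = 0.68700
Series (star tracker and sun sensor): 0.84010 × 0.79422 = 0.66722
Parallel ([0.68700] and [0.66722]): 1 − (1 − 0.68700)(1 − 0.66722) = 0.896

0.896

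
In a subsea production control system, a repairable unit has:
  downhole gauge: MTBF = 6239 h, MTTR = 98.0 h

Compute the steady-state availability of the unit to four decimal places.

0.9845

A(downhole gauge) = MTBF/(MTBF+MTTR) = 6239/(6239+98.0) = 0.9845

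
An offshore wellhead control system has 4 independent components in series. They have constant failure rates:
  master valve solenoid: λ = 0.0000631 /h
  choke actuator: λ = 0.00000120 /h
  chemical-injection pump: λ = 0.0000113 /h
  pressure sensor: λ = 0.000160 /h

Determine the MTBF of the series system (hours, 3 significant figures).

Series of exponential components: λ_sys = Σ λ_i
λ_sys = 0.0000631 + 0.00000120 + 0.0000113 + 0.000160 = 2.3560e-04 /h
MTBF = 1 / λ_sys = 4240 h

4240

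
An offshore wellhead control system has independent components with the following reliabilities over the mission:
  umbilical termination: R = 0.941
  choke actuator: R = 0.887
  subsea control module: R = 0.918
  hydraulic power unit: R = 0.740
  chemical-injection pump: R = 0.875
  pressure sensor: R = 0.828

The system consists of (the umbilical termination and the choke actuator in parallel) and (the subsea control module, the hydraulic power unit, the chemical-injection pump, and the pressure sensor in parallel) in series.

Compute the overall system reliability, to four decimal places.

0.9929

Parallel (umbilical termination and choke actuator): 1 − (1 − 0.941000)(1 − 0.887000) = 0.993333
Parallel (subsea control module, hydraulic power unit, chemical-injection pump, and pressure sensor): 1 − (1 − 0.918000)(1 − 0.740000)(1 − 0.875000)(1 − 0.828000) = 0.999542
Series ([0.993333] and [0.999542]): 0.993333 × 0.999542 = 0.9929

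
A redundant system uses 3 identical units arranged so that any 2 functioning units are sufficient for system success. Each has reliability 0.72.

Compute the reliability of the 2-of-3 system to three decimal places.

0.809

R = Σ_{i=2}^{3} C(3,i) p^i (1−p)^{3−i} with p = 0.72
C(3,2)·0.72^2·0.28^1 = 0.43546
C(3,3)·0.72^3·0.28^0 = 0.37325
Sum = 0.809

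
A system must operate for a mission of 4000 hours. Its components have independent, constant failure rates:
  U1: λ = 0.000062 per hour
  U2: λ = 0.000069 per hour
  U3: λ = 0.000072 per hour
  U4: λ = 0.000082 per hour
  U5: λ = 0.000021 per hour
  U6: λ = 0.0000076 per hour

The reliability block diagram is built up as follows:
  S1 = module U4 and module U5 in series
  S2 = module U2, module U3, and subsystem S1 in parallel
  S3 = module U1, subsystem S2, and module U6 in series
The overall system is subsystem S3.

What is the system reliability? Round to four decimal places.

0.7416

R(U1) = exp(−0.000062 × 4000) = 0.780360
R(U2) = exp(−0.000069 × 4000) = 0.758813
R(U3) = exp(−0.000072 × 4000) = 0.749762
R(U4) = exp(−0.000082 × 4000) = 0.720363
R(U5) = exp(−0.000021 × 4000) = 0.919431
R(U6) = exp(−0.0000076 × 4000) = 0.970057
Series (U4 and U5): 0.720363 × 0.919431 = 0.662324
Parallel (U2, U3, and [0.662324]): 1 − (1 − 0.758813)(1 − 0.749762)(1 − 0.662324) = 0.979620
Series (U1, [0.979620], and U6): 0.780360 × 0.979620 × 0.970057 = 0.7416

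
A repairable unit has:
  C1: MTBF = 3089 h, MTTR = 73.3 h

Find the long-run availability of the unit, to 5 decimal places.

0.97682

A(C1) = MTBF/(MTBF+MTTR) = 3089/(3089+73.3) = 0.97682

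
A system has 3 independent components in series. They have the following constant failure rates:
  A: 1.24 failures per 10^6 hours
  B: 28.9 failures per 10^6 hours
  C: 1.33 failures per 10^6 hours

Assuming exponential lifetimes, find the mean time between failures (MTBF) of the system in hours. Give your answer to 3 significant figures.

31800

Series of exponential components: λ_sys = Σ λ_i
λ_sys = 0.00000124 + 0.0000289 + 0.00000133 = 3.1470e-05 /h
MTBF = 1 / λ_sys = 31800 h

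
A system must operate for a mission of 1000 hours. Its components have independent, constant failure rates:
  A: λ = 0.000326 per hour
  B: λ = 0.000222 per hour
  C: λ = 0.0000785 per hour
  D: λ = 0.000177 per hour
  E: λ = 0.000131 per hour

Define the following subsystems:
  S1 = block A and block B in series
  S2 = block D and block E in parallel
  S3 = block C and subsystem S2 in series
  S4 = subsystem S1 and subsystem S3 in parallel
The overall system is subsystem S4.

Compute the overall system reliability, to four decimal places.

0.9604

R(A) = exp(−0.000326 × 1000) = 0.721805
R(B) = exp(−0.000222 × 1000) = 0.800915
R(C) = exp(−0.0000785 × 1000) = 0.924502
R(D) = exp(−0.000177 × 1000) = 0.837780
R(E) = exp(−0.000131 × 1000) = 0.877218
Series (A and B): 0.721805 × 0.800915 = 0.578104
Parallel (D and E): 1 − (1 − 0.837780)(1 − 0.877218) = 0.980082
Series (C and [0.980082]): 0.924502 × 0.980082 = 0.906088
Parallel ([0.578104] and [0.906088]): 1 − (1 − 0.578104)(1 − 0.906088) = 0.9604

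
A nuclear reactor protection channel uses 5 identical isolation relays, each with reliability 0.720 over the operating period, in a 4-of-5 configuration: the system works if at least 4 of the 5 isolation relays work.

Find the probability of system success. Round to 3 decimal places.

0.570

R = Σ_{i=4}^{5} C(5,i) p^i (1−p)^{5−i} with p = 0.720
C(5,4)·0.720^4·0.280^1 = 0.37623
C(5,5)·0.720^5·0.280^0 = 0.19349
Sum = 0.570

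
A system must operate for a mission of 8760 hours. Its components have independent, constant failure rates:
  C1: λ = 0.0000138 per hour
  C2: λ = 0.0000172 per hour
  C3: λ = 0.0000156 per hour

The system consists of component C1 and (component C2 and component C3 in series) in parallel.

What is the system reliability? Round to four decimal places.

0.9716

R(C1) = exp(−0.0000138 × 8760) = 0.886133
R(C2) = exp(−0.0000172 × 8760) = 0.860130
R(C3) = exp(−0.0000156 × 8760) = 0.872270
Series (C2 and C3): 0.860130 × 0.872270 = 0.750266
Parallel (C1 and [0.750266]): 1 − (1 − 0.886133)(1 − 0.750266) = 0.9716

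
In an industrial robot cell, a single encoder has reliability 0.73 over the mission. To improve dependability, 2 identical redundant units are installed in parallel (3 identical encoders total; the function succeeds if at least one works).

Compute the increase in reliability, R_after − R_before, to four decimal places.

0.2503

R_before = 0.73
R_after = 1 − (1 − 0.73)^3 = 0.9803
ΔR = 0.9803 − 0.73 = 0.2503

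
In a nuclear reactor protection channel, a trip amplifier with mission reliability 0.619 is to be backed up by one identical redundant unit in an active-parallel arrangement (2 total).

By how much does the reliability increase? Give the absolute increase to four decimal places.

R_before = 0.619
R_after = 1 − (1 − 0.619)^2 = 0.8548
ΔR = 0.8548 − 0.619 = 0.2358

0.2358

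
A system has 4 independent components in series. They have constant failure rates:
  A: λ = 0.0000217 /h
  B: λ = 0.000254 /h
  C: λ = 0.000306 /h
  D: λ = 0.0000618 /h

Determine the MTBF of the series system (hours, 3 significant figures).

Series of exponential components: λ_sys = Σ λ_i
λ_sys = 0.0000217 + 0.000254 + 0.000306 + 0.0000618 = 6.4350e-04 /h
MTBF = 1 / λ_sys = 1550 h

1550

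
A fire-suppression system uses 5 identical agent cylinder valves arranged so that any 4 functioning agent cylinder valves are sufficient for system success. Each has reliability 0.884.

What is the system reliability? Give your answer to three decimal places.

0.894

R = Σ_{i=4}^{5} C(5,i) p^i (1−p)^{5−i} with p = 0.884
C(5,4)·0.884^4·0.116^1 = 0.35419
C(5,5)·0.884^5·0.116^0 = 0.53984
Sum = 0.894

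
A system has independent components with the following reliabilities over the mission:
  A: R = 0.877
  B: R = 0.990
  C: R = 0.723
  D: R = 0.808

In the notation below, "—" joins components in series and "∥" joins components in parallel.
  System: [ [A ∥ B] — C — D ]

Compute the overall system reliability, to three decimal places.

Parallel (A and B): 1 − (1 − 0.87700)(1 − 0.99000) = 0.99877
Series ([0.99877], C, and D): 0.99877 × 0.72300 × 0.80800 = 0.583

0.583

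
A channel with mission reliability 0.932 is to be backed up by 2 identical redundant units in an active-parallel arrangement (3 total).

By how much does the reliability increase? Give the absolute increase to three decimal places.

R_before = 0.932
R_after = 1 − (1 − 0.932)^3 = 1.000
ΔR = 1.000 − 0.932 = 0.068

0.068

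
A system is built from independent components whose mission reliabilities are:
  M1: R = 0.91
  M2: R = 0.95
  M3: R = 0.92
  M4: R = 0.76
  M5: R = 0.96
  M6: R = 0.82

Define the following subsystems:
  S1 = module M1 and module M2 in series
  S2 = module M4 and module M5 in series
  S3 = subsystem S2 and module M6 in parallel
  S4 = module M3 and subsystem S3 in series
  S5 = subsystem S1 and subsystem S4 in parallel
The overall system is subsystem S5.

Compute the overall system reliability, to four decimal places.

Series (M1 and M2): 0.910000 × 0.950000 = 0.864500
Series (M4 and M5): 0.760000 × 0.960000 = 0.729600
Parallel ([0.729600] and M6): 1 − (1 − 0.729600)(1 − 0.820000) = 0.951328
Series (M3 and [0.951328]): 0.920000 × 0.951328 = 0.875222
Parallel ([0.864500] and [0.875222]): 1 − (1 − 0.864500)(1 − 0.875222) = 0.9831

0.9831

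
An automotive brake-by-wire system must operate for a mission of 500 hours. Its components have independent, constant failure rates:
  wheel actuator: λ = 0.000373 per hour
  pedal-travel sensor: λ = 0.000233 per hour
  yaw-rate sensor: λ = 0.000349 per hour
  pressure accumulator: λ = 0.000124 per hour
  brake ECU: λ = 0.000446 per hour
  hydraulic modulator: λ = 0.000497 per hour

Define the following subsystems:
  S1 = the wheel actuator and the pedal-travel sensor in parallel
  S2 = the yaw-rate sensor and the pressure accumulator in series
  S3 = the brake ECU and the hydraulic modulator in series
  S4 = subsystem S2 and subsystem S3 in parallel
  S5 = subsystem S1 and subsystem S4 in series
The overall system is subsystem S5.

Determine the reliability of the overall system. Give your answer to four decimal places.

R(wheel actuator) = exp(−0.000373 × 500) = 0.829859
R(pedal-travel sensor) = exp(−0.000233 × 500) = 0.890030
R(yaw-rate sensor) = exp(−0.000349 × 500) = 0.839877
R(pressure accumulator) = exp(−0.000124 × 500) = 0.939883
R(brake ECU) = exp(−0.000446 × 500) = 0.800115
R(hydraulic modulator) = exp(−0.000497 × 500) = 0.779970
Parallel (wheel actuator and pedal-travel sensor): 1 − (1 − 0.829859)(1 − 0.890030) = 0.981290
Series (yaw-rate sensor and pressure accumulator): 0.839877 × 0.939883 = 0.789386
Series (brake ECU and hydraulic modulator): 0.800115 × 0.779970 = 0.624066
Parallel ([0.789386] and [0.624066]): 1 − (1 − 0.789386)(1 − 0.624066) = 0.920823
Series ([0.981290] and [0.920823]): 0.981290 × 0.920823 = 0.9036

0.9036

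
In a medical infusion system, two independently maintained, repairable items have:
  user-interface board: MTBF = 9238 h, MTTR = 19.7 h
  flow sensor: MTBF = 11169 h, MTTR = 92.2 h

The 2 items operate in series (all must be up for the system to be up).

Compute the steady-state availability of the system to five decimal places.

A(user-interface board) = MTBF/(MTBF+MTTR) = 9238/(9238+19.7) = 0.997872
A(flow sensor) = MTBF/(MTBF+MTTR) = 11169/(11169+92.2) = 0.991813
Series availability: 0.997872 × 0.991813 = 0.98970

0.98970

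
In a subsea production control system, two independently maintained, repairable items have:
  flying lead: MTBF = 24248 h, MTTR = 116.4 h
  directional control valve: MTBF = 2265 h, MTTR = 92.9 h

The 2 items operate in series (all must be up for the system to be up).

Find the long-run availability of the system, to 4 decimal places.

A(flying lead) = MTBF/(MTBF+MTTR) = 24248/(24248+116.4) = 0.995223
A(directional control valve) = MTBF/(MTBF+MTTR) = 2265/(2265+92.9) = 0.960601
Series availability: 0.995223 × 0.960601 = 0.9560

0.9560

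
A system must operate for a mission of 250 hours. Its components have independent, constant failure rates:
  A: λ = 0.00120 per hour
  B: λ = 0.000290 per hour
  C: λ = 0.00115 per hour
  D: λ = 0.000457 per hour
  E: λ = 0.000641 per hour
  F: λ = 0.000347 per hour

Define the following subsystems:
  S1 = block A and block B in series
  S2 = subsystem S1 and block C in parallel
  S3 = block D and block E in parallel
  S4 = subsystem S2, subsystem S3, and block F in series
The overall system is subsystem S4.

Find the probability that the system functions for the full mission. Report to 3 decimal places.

R(A) = exp(−0.00120 × 250) = 0.74082
R(B) = exp(−0.000290 × 250) = 0.93007
R(C) = exp(−0.00115 × 250) = 0.75014
R(D) = exp(−0.000457 × 250) = 0.89203
R(E) = exp(−0.000641 × 250) = 0.85193
R(F) = exp(−0.000347 × 250) = 0.91691
Series (A and B): 0.74082 × 0.93007 = 0.68901
Parallel ([0.68901] and C): 1 − (1 − 0.68901)(1 − 0.75014) = 0.92230
Parallel (D and E): 1 − (1 − 0.89203)(1 − 0.85193) = 0.98401
Series ([0.92230], [0.98401], and F): 0.92230 × 0.98401 × 0.91691 = 0.832

0.832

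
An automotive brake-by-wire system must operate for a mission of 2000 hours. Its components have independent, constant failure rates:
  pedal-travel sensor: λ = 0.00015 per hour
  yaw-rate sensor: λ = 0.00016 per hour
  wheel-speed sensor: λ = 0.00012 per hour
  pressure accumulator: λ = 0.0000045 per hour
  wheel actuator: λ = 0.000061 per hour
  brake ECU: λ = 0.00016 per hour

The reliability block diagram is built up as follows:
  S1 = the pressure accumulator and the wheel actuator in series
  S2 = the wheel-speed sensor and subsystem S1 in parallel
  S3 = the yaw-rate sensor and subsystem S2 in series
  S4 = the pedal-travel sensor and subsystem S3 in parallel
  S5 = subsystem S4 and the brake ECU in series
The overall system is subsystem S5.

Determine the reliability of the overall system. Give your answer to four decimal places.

0.6710

R(pedal-travel sensor) = exp(−0.00015 × 2000) = 0.740818
R(yaw-rate sensor) = exp(−0.00016 × 2000) = 0.726149
R(wheel-speed sensor) = exp(−0.00012 × 2000) = 0.786628
R(pressure accumulator) = exp(−0.0000045 × 2000) = 0.991040
R(wheel actuator) = exp(−0.000061 × 2000) = 0.885148
R(brake ECU) = exp(−0.00016 × 2000) = 0.726149
Series (pressure accumulator and wheel actuator): 0.991040 × 0.885148 = 0.877217
Parallel (wheel-speed sensor and [0.877217]): 1 − (1 − 0.786628)(1 − 0.877217) = 0.973802
Series (yaw-rate sensor and [0.973802]): 0.726149 × 0.973802 = 0.707125
Parallel (pedal-travel sensor and [0.707125]): 1 − (1 − 0.740818)(1 − 0.707125) = 0.924092
Series ([0.924092] and brake ECU): 0.924092 × 0.726149 = 0.6710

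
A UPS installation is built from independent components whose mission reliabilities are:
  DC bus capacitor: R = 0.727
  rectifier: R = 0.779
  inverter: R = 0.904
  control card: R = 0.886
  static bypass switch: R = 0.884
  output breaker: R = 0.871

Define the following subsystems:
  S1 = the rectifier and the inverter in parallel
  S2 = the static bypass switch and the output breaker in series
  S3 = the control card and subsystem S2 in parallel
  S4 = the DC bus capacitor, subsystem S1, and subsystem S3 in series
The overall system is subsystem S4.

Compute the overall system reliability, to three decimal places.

Parallel (rectifier and inverter): 1 − (1 − 0.77900)(1 − 0.90400) = 0.97878
Series (static bypass switch and output breaker): 0.88400 × 0.87100 = 0.76996
Parallel (control card and [0.76996]): 1 − (1 − 0.88600)(1 − 0.76996) = 0.97378
Series (DC bus capacitor, [0.97878], and [0.97378]): 0.72700 × 0.97878 × 0.97378 = 0.693

0.693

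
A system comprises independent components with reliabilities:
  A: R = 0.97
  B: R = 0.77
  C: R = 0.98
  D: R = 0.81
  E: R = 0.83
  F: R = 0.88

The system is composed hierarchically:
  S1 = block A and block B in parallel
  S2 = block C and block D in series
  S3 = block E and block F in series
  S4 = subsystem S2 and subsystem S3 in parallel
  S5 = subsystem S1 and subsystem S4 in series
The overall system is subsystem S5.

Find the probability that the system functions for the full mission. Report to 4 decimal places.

Parallel (A and B): 1 − (1 − 0.970000)(1 − 0.770000) = 0.993100
Series (C and D): 0.980000 × 0.810000 = 0.793800
Series (E and F): 0.830000 × 0.880000 = 0.730400
Parallel ([0.793800] and [0.730400]): 1 − (1 − 0.793800)(1 − 0.730400) = 0.944408
Series ([0.993100] and [0.944408]): 0.993100 × 0.944408 = 0.9379

0.9379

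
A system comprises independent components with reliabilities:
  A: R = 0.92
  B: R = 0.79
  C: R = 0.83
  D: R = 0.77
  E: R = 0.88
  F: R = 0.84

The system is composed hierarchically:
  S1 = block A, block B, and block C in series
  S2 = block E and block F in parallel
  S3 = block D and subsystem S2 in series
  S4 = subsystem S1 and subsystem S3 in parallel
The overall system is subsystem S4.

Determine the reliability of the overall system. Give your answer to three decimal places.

0.903

Series (A, B, and C): 0.92000 × 0.79000 × 0.83000 = 0.60324
Parallel (E and F): 1 − (1 − 0.88000)(1 − 0.84000) = 0.98080
Series (D and [0.98080]): 0.77000 × 0.98080 = 0.75522
Parallel ([0.60324] and [0.75522]): 1 − (1 − 0.60324)(1 − 0.75522) = 0.903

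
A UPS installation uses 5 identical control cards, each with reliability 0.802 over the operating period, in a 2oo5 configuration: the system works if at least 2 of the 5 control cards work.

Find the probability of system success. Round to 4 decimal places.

0.9935

R = Σ_{i=2}^{5} C(5,i) p^i (1−p)^{5−i} with p = 0.802
C(5,2)·0.802^2·0.198^3 = 0.049928
C(5,3)·0.802^3·0.198^2 = 0.202234
C(5,4)·0.802^4·0.198^1 = 0.409574
C(5,5)·0.802^5·0.198^0 = 0.331797
Sum = 0.9935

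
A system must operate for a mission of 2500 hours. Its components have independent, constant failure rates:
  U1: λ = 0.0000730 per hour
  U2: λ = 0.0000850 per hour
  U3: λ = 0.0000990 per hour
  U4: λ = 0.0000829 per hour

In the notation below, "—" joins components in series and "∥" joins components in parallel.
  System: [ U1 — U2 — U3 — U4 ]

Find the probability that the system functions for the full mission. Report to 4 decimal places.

R(U1) = exp(−0.0000730 × 2500) = 0.833185
R(U2) = exp(−0.0000850 × 2500) = 0.808560
R(U3) = exp(−0.0000990 × 2500) = 0.780750
R(U4) = exp(−0.0000829 × 2500) = 0.812816
Series (U1, U2, U3, and U4): 0.833185 × 0.808560 × 0.780750 × 0.812816 = 0.4275

0.4275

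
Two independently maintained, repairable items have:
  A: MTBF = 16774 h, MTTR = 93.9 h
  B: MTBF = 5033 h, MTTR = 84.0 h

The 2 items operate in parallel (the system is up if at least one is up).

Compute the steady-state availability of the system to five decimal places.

0.99991

A(A) = MTBF/(MTBF+MTTR) = 16774/(16774+93.9) = 0.994433
A(B) = MTBF/(MTBF+MTTR) = 5033/(5033+84.0) = 0.983584
Parallel availability: 1 − (1 − 0.994433)(1 − 0.983584) = 0.99991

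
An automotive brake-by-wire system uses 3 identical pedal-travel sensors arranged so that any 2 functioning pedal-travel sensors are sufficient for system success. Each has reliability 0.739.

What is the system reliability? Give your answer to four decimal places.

R = Σ_{i=2}^{3} C(3,i) p^i (1−p)^{3−i} with p = 0.739
C(3,2)·0.739^2·0.261^1 = 0.427613
C(3,3)·0.739^3·0.261^0 = 0.403583
Sum = 0.8312

0.8312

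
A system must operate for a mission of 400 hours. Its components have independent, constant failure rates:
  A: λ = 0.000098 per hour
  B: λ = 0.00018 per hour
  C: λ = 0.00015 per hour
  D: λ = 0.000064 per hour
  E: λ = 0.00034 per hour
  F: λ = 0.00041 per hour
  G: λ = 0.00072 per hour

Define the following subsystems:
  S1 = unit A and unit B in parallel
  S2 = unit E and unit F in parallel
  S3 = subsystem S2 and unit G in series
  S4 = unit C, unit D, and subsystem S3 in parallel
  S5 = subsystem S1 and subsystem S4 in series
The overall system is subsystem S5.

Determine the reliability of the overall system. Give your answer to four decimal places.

R(A) = exp(−0.000098 × 400) = 0.961558
R(B) = exp(−0.00018 × 400) = 0.930531
R(C) = exp(−0.00015 × 400) = 0.941765
R(D) = exp(−0.000064 × 400) = 0.974725
R(E) = exp(−0.00034 × 400) = 0.872843
R(F) = exp(−0.00041 × 400) = 0.848742
R(G) = exp(−0.00072 × 400) = 0.749762
Parallel (A and B): 1 − (1 − 0.961558)(1 − 0.930531) = 0.997329
Parallel (E and F): 1 − (1 − 0.872843)(1 − 0.848742) = 0.980766
Series ([0.980766] and G): 0.980766 × 0.749762 = 0.735341
Parallel (C, D, and [0.735341]): 1 − (1 − 0.941765)(1 − 0.974725)(1 − 0.735341) = 0.999610
Series ([0.997329] and [0.999610]): 0.997329 × 0.999610 = 0.9969

0.9969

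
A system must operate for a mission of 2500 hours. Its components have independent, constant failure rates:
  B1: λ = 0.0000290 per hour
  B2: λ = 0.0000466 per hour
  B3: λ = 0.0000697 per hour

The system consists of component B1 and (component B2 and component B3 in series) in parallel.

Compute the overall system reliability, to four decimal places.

0.9824

R(B1) = exp(−0.0000290 × 2500) = 0.930066
R(B2) = exp(−0.0000466 × 2500) = 0.890030
R(B3) = exp(−0.0000697 × 2500) = 0.840087
Series (B2 and B3): 0.890030 × 0.840087 = 0.747703
Parallel (B1 and [0.747703]): 1 − (1 − 0.930066)(1 − 0.747703) = 0.9824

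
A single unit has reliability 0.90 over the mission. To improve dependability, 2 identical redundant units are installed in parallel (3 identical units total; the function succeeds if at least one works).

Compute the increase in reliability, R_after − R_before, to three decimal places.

0.099

R_before = 0.90
R_after = 1 − (1 − 0.90)^3 = 0.999
ΔR = 0.999 − 0.90 = 0.099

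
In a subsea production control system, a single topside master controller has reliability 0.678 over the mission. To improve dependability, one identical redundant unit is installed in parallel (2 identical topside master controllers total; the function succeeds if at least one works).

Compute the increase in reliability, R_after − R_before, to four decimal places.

R_before = 0.678
R_after = 1 − (1 − 0.678)^2 = 0.8963
ΔR = 0.8963 − 0.678 = 0.2183

0.2183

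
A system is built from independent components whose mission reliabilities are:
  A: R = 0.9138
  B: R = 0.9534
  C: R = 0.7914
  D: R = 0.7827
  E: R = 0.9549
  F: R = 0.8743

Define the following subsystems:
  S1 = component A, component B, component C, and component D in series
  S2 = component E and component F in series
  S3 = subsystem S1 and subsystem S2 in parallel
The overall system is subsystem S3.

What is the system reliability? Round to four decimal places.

0.9240

Series (A, B, C, and D): 0.913800 × 0.953400 × 0.791400 × 0.782700 = 0.539657
Series (E and F): 0.954900 × 0.874300 = 0.834869
Parallel ([0.539657] and [0.834869]): 1 − (1 − 0.539657)(1 − 0.834869) = 0.9240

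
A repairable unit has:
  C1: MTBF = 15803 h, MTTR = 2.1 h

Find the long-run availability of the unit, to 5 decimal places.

0.99987

A(C1) = MTBF/(MTBF+MTTR) = 15803/(15803+2.1) = 0.99987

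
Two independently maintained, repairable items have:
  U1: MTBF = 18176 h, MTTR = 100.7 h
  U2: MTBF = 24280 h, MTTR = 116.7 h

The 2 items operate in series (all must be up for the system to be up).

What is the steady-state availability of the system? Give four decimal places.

A(U1) = MTBF/(MTBF+MTTR) = 18176/(18176+100.7) = 0.994490
A(U2) = MTBF/(MTBF+MTTR) = 24280/(24280+116.7) = 0.995217
Series availability: 0.994490 × 0.995217 = 0.9897

0.9897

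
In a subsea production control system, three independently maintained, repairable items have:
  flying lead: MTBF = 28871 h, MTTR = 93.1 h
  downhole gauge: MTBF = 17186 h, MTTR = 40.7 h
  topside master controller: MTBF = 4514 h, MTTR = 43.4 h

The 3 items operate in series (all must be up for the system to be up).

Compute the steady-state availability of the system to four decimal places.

0.9850

A(flying lead) = MTBF/(MTBF+MTTR) = 28871/(28871+93.1) = 0.996786
A(downhole gauge) = MTBF/(MTBF+MTTR) = 17186/(17186+40.7) = 0.997637
A(topside master controller) = MTBF/(MTBF+MTTR) = 4514/(4514+43.4) = 0.990477
Series availability: 0.996786 × 0.997637 × 0.990477 = 0.9850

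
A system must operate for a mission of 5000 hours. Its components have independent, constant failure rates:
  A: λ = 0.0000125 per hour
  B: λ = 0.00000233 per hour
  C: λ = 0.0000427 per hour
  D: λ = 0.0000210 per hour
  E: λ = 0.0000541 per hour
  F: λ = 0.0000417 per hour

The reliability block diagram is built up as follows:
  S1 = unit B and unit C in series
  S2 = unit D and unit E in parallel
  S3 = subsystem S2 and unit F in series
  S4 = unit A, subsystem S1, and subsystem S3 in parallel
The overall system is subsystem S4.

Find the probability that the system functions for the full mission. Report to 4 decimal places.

R(A) = exp(−0.0000125 × 5000) = 0.939413
R(B) = exp(−0.00000233 × 5000) = 0.988418
R(C) = exp(−0.0000427 × 5000) = 0.807752
R(D) = exp(−0.0000210 × 5000) = 0.900325
R(E) = exp(−0.0000541 × 5000) = 0.762998
R(F) = exp(−0.0000417 × 5000) = 0.811801
Series (B and C): 0.988418 × 0.807752 = 0.798397
Parallel (D and E): 1 − (1 − 0.900325)(1 − 0.762998) = 0.976377
Series ([0.976377] and F): 0.976377 × 0.811801 = 0.792624
Parallel (A, [0.798397], and [0.792624]): 1 − (1 − 0.939413)(1 − 0.798397)(1 − 0.792624) = 0.9975

0.9975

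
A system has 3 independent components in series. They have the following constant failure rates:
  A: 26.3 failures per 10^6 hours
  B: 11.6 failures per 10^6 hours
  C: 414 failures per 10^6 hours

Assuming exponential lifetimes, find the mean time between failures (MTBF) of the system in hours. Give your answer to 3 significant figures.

Series of exponential components: λ_sys = Σ λ_i
λ_sys = 0.0000263 + 0.0000116 + 0.000414 = 4.5190e-04 /h
MTBF = 1 / λ_sys = 2210 h

2210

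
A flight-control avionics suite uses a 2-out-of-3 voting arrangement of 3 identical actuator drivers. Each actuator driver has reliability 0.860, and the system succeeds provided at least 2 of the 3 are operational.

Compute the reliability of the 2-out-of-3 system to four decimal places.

R = Σ_{i=2}^{3} C(3,i) p^i (1−p)^{3−i} with p = 0.860
C(3,2)·0.860^2·0.140^1 = 0.310632
C(3,3)·0.860^3·0.140^0 = 0.636056
Sum = 0.9467

0.9467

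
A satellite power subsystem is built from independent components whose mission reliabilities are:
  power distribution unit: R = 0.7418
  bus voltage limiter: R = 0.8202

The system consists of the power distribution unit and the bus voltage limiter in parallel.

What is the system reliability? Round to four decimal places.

0.9536

Parallel (power distribution unit and bus voltage limiter): 1 − (1 − 0.741800)(1 − 0.820200) = 0.9536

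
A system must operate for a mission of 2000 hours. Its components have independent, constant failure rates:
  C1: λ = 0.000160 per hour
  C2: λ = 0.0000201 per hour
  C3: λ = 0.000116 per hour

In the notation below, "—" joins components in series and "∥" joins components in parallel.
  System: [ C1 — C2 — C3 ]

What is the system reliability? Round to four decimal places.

R(C1) = exp(−0.000160 × 2000) = 0.726149
R(C2) = exp(−0.0000201 × 2000) = 0.960597
R(C3) = exp(−0.000116 × 2000) = 0.792946
Series (C1, C2, and C3): 0.726149 × 0.960597 × 0.792946 = 0.5531

0.5531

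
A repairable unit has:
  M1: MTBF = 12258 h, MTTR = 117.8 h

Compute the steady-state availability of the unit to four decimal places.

A(M1) = MTBF/(MTBF+MTTR) = 12258/(12258+117.8) = 0.9905

0.9905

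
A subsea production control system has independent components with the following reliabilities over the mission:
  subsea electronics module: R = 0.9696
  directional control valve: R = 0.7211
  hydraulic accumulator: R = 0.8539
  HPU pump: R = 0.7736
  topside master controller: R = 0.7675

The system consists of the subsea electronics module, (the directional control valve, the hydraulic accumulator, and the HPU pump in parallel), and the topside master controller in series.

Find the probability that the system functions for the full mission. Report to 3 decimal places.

0.737

Parallel (directional control valve, hydraulic accumulator, and HPU pump): 1 − (1 − 0.72110)(1 − 0.85390)(1 − 0.77360) = 0.99077
Series (subsea electronics module, [0.99077], and topside master controller): 0.96960 × 0.99077 × 0.76750 = 0.737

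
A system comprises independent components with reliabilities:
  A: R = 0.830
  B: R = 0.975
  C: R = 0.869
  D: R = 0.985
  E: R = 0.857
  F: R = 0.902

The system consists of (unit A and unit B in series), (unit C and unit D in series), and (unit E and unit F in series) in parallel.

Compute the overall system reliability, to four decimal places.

Series (A and B): 0.830000 × 0.975000 = 0.809250
Series (C and D): 0.869000 × 0.985000 = 0.855965
Series (E and F): 0.857000 × 0.902000 = 0.773014
Parallel ([0.809250], [0.855965], and [0.773014]): 1 − (1 − 0.809250)(1 − 0.855965)(1 − 0.773014) = 0.9938

0.9938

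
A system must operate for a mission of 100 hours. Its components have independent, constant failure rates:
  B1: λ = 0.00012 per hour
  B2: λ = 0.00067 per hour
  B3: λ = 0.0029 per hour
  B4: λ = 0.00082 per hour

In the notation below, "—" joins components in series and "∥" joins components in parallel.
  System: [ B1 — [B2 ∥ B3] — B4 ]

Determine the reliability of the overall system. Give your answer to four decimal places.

R(B1) = exp(−0.00012 × 100) = 0.988072
R(B2) = exp(−0.00067 × 100) = 0.935195
R(B3) = exp(−0.0029 × 100) = 0.748264
R(B4) = exp(−0.00082 × 100) = 0.921272
Parallel (B2 and B3): 1 − (1 − 0.935195)(1 − 0.748264) = 0.983686
Series (B1, [0.983686], and B4): 0.988072 × 0.983686 × 0.921272 = 0.8954

0.8954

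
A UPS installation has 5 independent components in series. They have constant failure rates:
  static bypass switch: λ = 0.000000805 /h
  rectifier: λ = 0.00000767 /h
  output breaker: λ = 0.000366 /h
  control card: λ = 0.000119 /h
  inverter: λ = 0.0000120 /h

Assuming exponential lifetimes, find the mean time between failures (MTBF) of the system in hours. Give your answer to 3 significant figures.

Series of exponential components: λ_sys = Σ λ_i
λ_sys = 0.000000805 + 0.00000767 + 0.000366 + 0.000119 + 0.0000120 = 5.0548e-04 /h
MTBF = 1 / λ_sys = 1980 h

1980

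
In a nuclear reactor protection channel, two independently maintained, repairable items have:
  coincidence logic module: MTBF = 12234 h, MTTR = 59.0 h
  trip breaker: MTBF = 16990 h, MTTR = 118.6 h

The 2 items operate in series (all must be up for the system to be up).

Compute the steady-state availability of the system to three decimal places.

0.988

A(coincidence logic module) = MTBF/(MTBF+MTTR) = 12234/(12234+59.0) = 0.995201
A(trip breaker) = MTBF/(MTBF+MTTR) = 16990/(16990+118.6) = 0.993068
Series availability: 0.995201 × 0.993068 = 0.988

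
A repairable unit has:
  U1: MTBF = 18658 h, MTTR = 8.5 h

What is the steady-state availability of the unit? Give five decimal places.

A(U1) = MTBF/(MTBF+MTTR) = 18658/(18658+8.5) = 0.99954

0.99954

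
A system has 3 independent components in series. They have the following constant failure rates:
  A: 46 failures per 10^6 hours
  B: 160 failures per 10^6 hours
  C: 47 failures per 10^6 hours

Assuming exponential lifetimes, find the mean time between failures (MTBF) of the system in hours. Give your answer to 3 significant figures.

Series of exponential components: λ_sys = Σ λ_i
λ_sys = 0.000046 + 0.00016 + 0.000047 = 2.5300e-04 /h
MTBF = 1 / λ_sys = 3950 h

3950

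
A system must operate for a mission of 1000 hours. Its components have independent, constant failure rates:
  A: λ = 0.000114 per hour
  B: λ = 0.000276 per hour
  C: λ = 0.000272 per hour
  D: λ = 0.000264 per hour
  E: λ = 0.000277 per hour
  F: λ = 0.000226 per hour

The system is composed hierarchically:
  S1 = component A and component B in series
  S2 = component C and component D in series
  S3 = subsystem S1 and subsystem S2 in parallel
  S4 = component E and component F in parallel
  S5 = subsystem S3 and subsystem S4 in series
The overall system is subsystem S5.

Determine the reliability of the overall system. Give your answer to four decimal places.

0.8236

R(A) = exp(−0.000114 × 1000) = 0.892258
R(B) = exp(−0.000276 × 1000) = 0.758813
R(C) = exp(−0.000272 × 1000) = 0.761854
R(D) = exp(−0.000264 × 1000) = 0.767974
R(E) = exp(−0.000277 × 1000) = 0.758054
R(F) = exp(−0.000226 × 1000) = 0.797718
Series (A and B): 0.892258 × 0.758813 = 0.677057
Series (C and D): 0.761854 × 0.767974 = 0.585084
Parallel ([0.677057] and [0.585084]): 1 − (1 − 0.677057)(1 − 0.585084) = 0.866006
Parallel (E and F): 1 − (1 − 0.758054)(1 − 0.797718) = 0.951059
Series ([0.866006] and [0.951059]): 0.866006 × 0.951059 = 0.8236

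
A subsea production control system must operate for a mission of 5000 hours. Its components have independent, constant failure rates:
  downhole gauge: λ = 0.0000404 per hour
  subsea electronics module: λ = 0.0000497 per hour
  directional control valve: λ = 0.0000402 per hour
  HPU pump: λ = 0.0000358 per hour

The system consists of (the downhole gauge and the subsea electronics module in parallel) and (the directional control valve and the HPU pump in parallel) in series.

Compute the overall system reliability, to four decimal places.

0.9311

R(downhole gauge) = exp(−0.0000404 × 5000) = 0.817095
R(subsea electronics module) = exp(−0.0000497 × 5000) = 0.779970
R(directional control valve) = exp(−0.0000402 × 5000) = 0.817912
R(HPU pump) = exp(−0.0000358 × 5000) = 0.836106
Parallel (downhole gauge and subsea electronics module): 1 − (1 − 0.817095)(1 − 0.779970) = 0.959755
Parallel (directional control valve and HPU pump): 1 − (1 − 0.817912)(1 − 0.836106) = 0.970157
Series ([0.959755] and [0.970157]): 0.959755 × 0.970157 = 0.9311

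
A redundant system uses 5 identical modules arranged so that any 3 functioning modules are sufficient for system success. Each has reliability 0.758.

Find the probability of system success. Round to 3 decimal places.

R = Σ_{i=3}^{5} C(5,i) p^i (1−p)^{5−i} with p = 0.758
C(5,3)·0.758^3·0.242^2 = 0.25506
C(5,4)·0.758^4·0.242^1 = 0.39945
C(5,5)·0.758^5·0.242^0 = 0.25023
Sum = 0.905

0.905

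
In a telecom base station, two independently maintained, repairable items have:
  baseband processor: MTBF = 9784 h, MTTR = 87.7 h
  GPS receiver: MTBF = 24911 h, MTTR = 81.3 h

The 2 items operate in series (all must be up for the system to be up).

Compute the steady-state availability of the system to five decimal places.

A(baseband processor) = MTBF/(MTBF+MTTR) = 9784/(9784+87.7) = 0.991116
A(GPS receiver) = MTBF/(MTBF+MTTR) = 24911/(24911+81.3) = 0.996747
Series availability: 0.991116 × 0.996747 = 0.98789

0.98789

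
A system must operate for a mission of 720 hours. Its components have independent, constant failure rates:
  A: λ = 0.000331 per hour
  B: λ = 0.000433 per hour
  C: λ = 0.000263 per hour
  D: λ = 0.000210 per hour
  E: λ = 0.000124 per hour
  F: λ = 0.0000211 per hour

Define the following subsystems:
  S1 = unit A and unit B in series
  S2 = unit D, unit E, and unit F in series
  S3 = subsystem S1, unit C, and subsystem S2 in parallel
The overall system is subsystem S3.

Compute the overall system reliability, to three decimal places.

0.984

R(A) = exp(−0.000331 × 720) = 0.78795
R(B) = exp(−0.000433 × 720) = 0.73216
R(C) = exp(−0.000263 × 720) = 0.82749
R(D) = exp(−0.000210 × 720) = 0.85968
R(E) = exp(−0.000124 × 720) = 0.91459
R(F) = exp(−0.0000211 × 720) = 0.98492
Series (A and B): 0.78795 × 0.73216 = 0.57691
Series (D, E, and F): 0.85968 × 0.91459 × 0.98492 = 0.77440
Parallel ([0.57691], C, and [0.77440]): 1 − (1 − 0.57691)(1 − 0.82749)(1 − 0.77440) = 0.984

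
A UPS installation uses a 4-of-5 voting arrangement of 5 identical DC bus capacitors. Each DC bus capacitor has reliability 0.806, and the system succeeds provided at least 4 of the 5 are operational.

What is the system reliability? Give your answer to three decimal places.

R = Σ_{i=4}^{5} C(5,i) p^i (1−p)^{5−i} with p = 0.806
C(5,4)·0.806^4·0.194^1 = 0.40937
C(5,5)·0.806^5·0.194^0 = 0.34015
Sum = 0.750

0.750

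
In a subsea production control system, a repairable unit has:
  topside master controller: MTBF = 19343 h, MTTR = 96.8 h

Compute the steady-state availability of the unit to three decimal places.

0.995

A(topside master controller) = MTBF/(MTBF+MTTR) = 19343/(19343+96.8) = 0.995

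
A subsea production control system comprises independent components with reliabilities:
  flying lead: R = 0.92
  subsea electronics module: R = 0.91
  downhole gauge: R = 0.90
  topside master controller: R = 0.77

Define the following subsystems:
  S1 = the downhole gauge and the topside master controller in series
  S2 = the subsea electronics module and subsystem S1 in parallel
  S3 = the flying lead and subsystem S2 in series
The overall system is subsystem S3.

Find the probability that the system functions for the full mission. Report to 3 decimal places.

0.895

Series (downhole gauge and topside master controller): 0.90000 × 0.77000 = 0.69300
Parallel (subsea electronics module and [0.69300]): 1 − (1 − 0.91000)(1 − 0.69300) = 0.97237
Series (flying lead and [0.97237]): 0.92000 × 0.97237 = 0.895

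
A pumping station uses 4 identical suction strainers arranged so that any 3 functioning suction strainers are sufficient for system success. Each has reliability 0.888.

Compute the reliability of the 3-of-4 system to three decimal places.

R = Σ_{i=3}^{4} C(4,i) p^i (1−p)^{4−i} with p = 0.888
C(4,3)·0.888^3·0.112^1 = 0.31370
C(4,4)·0.888^4·0.112^0 = 0.62180
Sum = 0.936

0.936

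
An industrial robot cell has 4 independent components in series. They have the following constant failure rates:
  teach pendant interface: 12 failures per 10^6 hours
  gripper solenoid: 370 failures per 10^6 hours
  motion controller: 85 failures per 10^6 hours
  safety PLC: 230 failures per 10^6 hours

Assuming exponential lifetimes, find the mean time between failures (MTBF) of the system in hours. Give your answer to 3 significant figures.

1430

Series of exponential components: λ_sys = Σ λ_i
λ_sys = 0.000012 + 0.00037 + 0.000085 + 0.00023 = 6.9700e-04 /h
MTBF = 1 / λ_sys = 1430 h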